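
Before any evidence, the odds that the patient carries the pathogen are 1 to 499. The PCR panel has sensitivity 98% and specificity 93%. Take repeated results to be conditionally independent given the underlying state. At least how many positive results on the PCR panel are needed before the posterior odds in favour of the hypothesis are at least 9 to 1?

Prior odds = 1/499.
False-positive rate = 1 − 0.93 = 0.07; likelihood ratio of a positive = 0.98/0.07 = 14.
Target odds = 9.
Require 14ⁿ ≥ 9 ÷ (1/499) = 4491.
14³ = 2744 falls short of 4491 but 14⁴ = 38416 reaches it, so n = 4.

4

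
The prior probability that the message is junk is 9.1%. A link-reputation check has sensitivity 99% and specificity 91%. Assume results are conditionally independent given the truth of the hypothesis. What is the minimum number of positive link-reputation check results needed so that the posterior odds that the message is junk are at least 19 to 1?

Prior odds = 0.091/0.909 = 91/909.
False-positive rate = 1 − 0.91 = 0.09; likelihood ratio of a positive = 0.99/0.09 = 11.
Target odds = 19.
Require 11ⁿ ≥ 19 ÷ (91/909) = 17271/91.
11² = 121 falls short of 17271/91 but 11³ = 1331 reaches it, so n = 3.

3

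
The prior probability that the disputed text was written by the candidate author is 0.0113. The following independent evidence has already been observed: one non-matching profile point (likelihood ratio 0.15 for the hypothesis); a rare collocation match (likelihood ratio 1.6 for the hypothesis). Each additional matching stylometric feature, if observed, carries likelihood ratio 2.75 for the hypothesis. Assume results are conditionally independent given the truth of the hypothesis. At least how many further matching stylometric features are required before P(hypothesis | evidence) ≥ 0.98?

10

Prior odds = 0.0113/0.9887 = 113/9887.
Combined Bayes factor of the evidence already in hand = 0.15 × 1.6 = 0.24.
Odds after that evidence = (113/9887) × 0.24 = 678/247175.
Target odds = 0.98/0.02 = 49.
Need 2.75ⁿ ≥ 49 ÷ (678/247175) = 12111575/678.
2.75⁹ ≈8994.86 falls short of 12111575/678 but 2.75¹⁰ ≈24735.9 reaches it, so n = 10.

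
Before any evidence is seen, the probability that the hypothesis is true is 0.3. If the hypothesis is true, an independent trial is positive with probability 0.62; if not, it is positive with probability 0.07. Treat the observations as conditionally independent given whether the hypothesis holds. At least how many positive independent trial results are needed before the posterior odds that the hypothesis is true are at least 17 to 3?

Prior odds: 0.3 ÷ 0.7 = 3/7.
Likelihood ratio of a positive = 0.62/0.07 = 62/7.
Target odds = 17/3.
Need (3/7) × (62/7)ⁿ ≥ 17/3, i.e. (62/7)ⁿ ≥ 119/9.
(62/7)¹ = 62/7 falls short of 119/9 but (62/7)² = 3844/49 reaches it, so n = 2.

2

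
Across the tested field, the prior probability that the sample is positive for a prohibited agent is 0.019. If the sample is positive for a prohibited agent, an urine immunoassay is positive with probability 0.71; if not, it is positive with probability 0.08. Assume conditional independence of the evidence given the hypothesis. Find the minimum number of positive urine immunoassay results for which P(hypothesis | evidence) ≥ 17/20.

Prior odds = 0.019/0.981 = 19/981.
Likelihood ratio of a positive = 0.71/0.08 = 8.875.
Target odds: 0.85 ÷ 0.15 = 17/3.
Require 8.875ⁿ ≥ 17/3 ÷ (19/981) = 5559/19.
8.875² = 78.765625 falls short of 5559/19 but 8.875³ = 357911/512 reaches it, so n = 3.

3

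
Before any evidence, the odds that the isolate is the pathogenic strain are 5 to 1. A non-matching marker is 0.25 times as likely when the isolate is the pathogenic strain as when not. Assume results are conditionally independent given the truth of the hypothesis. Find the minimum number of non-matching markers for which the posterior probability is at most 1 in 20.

Prior odds = 5.
Likelihood ratio per non-matching marker = 0.25.
Target posterior odds = 0.05/0.95 = 1/19.
Need 5 × 0.25ⁿ ≤ 1/19, i.e. 0.25ⁿ ≤ 1/95.
0.25³ = 0.015625 is still above 1/95 but 0.25⁴ = 0.00390625 is at or below it, so n = 4.

4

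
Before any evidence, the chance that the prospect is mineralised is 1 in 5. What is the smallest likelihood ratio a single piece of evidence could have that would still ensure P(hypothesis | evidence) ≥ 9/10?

Prior odds = 0.2/0.8 = 0.25.
Target odds = 0.9/0.1 = 9.
Required Bayes factor = 9 ÷ 0.25 = 36.

36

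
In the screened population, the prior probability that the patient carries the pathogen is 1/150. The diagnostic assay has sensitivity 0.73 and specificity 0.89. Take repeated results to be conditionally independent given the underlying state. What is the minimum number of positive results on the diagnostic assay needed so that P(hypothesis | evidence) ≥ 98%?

Prior odds = (1/150)/(149/150) = 1/149.
False-positive rate = 1 − 0.89 = 0.11; likelihood ratio of a positive = 0.73/0.11 = 73/11.
Target odds: 0.98 ÷ 0.02 = 49.
Require (73/11)ⁿ ≥ 49 ÷ (1/149) = 7301.
(73/11)⁴ = 28398241/14641 falls short of 7301 but (73/11)⁵ ≈12872.1 reaches it, so n = 5.

5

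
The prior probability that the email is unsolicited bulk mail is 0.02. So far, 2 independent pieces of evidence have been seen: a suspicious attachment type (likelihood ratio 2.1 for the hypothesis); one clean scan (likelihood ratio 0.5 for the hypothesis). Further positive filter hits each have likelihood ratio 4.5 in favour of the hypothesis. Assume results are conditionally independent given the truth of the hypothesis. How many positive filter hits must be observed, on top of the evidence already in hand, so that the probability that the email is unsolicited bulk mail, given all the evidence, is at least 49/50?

Prior odds = 0.02/0.98 = 1/49.
Combined Bayes factor of the evidence already in hand = 2.1 × 0.5 = 1.05.
Odds after that evidence = (1/49) × 1.05 = 3/140.
Target odds = 0.98/0.02 = 49.
Need 4.5ⁿ ≥ 49 ÷ (3/140) = 6860/3.
4.5⁵ = 1845.28125 falls short of 6860/3 but 4.5⁶ = 8303.765625 reaches it, so n = 6.

6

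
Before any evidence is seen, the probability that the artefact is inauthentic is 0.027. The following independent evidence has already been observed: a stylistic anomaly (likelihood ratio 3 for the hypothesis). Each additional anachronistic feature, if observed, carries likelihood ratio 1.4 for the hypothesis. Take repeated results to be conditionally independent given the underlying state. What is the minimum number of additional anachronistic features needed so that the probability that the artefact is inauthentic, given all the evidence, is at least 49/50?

19

Prior odds = 0.027/0.973 = 27/973.
Bayes factor of the evidence already in hand = 3.
Odds after that evidence = (27/973) × 3 = 81/973.
Target odds = 0.98/0.02 = 49.
Need 1.4ⁿ ≥ 49 ÷ (81/973) = 47677/81.
1.4¹⁸ ≈426.879 falls short of 47677/81 but 1.4¹⁹ ≈597.63 reaches it, so n = 19.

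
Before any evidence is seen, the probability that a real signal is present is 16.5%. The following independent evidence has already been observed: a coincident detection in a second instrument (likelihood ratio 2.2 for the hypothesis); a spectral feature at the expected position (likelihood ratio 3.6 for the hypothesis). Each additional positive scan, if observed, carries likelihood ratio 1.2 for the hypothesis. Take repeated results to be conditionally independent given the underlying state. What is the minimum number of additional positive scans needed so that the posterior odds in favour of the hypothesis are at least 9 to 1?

10

Prior odds = 0.165/0.835 = 33/167.
Combined Bayes factor of the evidence already in hand = 2.2 × 3.6 = 7.92.
Odds after that evidence = (33/167) × 7.92 = 6534/4175.
Target odds = 9.
Need 1.2ⁿ ≥ 9 ÷ (6534/4175) = 4175/726.
1.2⁹ = 10077696/1953125 falls short of 4175/726 but 1.2¹⁰ = 60466176/9765625 reaches it, so n = 10.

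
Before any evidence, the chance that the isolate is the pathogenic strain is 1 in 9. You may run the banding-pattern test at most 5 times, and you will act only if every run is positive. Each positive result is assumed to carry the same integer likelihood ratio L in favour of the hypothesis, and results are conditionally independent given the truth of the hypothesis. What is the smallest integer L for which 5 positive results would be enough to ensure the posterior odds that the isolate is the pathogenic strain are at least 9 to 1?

Prior odds = (1/9)/(8/9) = 0.125.
Target odds = 9.
Need L⁵ ≥ 9 ÷ 0.125 = 72.
2⁵ = 32 < 72 ≤ 243 = 3⁵, so L = 3.

3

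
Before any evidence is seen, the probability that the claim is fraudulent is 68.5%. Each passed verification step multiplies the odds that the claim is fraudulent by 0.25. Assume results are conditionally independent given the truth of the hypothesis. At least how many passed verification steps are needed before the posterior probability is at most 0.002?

Prior odds: 0.685 ÷ 0.315 = 137/63.
Likelihood ratio per passed verification step = 0.25.
Target odds: 0.002 ÷ 0.998 = 1/499.
Require 0.25ⁿ ≤ 1/499 ÷ (137/63) = 63/68363.
0.25⁵ = 1/1024 is still above 63/68363 but 0.25⁶ = 1/4096 is at or below it, so n = 6.

6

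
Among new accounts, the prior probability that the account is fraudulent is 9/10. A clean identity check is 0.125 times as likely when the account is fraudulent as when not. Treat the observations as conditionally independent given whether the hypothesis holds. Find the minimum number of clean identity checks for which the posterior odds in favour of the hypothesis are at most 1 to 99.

Prior odds: 0.9 ÷ 0.1 = 9.
Likelihood ratio per clean identity check = 0.125.
Target odds = 1/99.
Need 9 × 0.125ⁿ ≤ 1/99, i.e. 0.125ⁿ ≤ 1/891.
0.125³ = 0.001953125 is still above 1/891 but 0.125⁴ = 1/4096 is at or below it, so n = 4.

4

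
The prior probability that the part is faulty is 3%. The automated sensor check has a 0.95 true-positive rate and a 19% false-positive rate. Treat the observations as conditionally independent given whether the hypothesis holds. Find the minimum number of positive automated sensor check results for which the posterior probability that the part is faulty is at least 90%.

Prior odds: 0.03 ÷ 0.97 = 3/97.
Likelihood ratio of a positive result = 0.95/0.19 = 5.
Target posterior odds = 0.9/0.1 = 9.
Need (3/97) × 5ⁿ ≥ 9, i.e. 5ⁿ ≥ 291.
5³ = 125 falls short of 291 but 5⁴ = 625 reaches it, so n = 4.

4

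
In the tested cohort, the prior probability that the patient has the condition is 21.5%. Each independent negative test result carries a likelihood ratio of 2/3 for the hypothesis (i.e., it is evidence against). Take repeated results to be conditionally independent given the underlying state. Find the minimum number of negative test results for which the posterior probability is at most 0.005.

10

Prior odds: 0.215 ÷ 0.785 = 43/157.
Likelihood ratio per negative test result = 2/3.
Target odds: 0.005 ÷ 0.995 = 1/199.
Need (43/157) × (2/3)ⁿ ≤ 1/199, i.e. (2/3)ⁿ ≤ 157/8557.
(2/3)⁹ = 512/19683 is still above 157/8557 but (2/3)¹⁰ = 1024/59049 is at or below it, so n = 10.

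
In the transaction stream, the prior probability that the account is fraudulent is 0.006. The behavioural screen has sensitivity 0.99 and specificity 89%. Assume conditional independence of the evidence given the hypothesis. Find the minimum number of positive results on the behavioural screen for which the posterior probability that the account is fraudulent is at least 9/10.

Prior odds: 0.006 ÷ 0.994 = 3/497.
False-positive rate = 1 − 0.89 = 0.11; likelihood ratio of a positive = 0.99/0.11 = 9.
Target odds: 0.9 ÷ 0.1 = 9.
Need (3/497) × 9ⁿ ≥ 9, i.e. 9ⁿ ≥ 1491.
9³ = 729 falls short of 1491 but 9⁴ = 6561 reaches it, so n = 4.

4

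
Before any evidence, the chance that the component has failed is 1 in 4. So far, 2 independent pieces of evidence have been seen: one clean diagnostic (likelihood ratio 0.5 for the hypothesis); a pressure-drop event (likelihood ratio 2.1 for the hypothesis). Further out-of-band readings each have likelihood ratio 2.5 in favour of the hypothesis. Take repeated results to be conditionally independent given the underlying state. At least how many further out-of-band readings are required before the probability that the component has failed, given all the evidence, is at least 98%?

Prior odds = 0.25/0.75 = 1/3.
Combined Bayes factor of the evidence already in hand = 0.5 × 2.1 = 1.05.
Odds after that evidence = (1/3) × 1.05 = 0.35.
Target odds = 0.98/0.02 = 49.
Need 2.5ⁿ ≥ 49 ÷ 0.35 = 140.
2.5⁵ = 97.65625 falls short of 140 but 2.5⁶ = 244.140625 reaches it, so n = 6.

6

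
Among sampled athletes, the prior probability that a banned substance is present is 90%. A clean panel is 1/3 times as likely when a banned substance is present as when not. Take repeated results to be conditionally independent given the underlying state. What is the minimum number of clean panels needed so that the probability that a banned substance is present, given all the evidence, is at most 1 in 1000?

Prior odds = 0.9/0.1 = 9.
Likelihood ratio per clean panel = 1/3.
Target posterior odds = 0.001/0.999 = 1/999.
Need 9 × (1/3)ⁿ ≤ 1/999, i.e. (1/3)ⁿ ≤ 1/8991.
(1/3)⁸ = 1/6561 is still above 1/8991 but (1/3)⁹ = 1/19683 is at or below it, so n = 9.

9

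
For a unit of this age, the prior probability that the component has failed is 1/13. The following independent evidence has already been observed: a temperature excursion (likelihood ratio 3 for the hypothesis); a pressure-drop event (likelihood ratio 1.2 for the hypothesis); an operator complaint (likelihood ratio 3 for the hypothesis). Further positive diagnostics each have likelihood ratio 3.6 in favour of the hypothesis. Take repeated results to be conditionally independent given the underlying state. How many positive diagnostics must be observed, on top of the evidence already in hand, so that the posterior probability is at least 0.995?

5

Prior odds = (1/13)/(12/13) = 1/12.
Combined Bayes factor of the evidence already in hand = 3 × 1.2 × 3 = 10.8.
Odds after that evidence = (1/12) × 10.8 = 0.9.
Target odds = 0.995/0.005 = 199.
Need 3.6ⁿ ≥ 199 ÷ 0.9 = 1990/9.
3.6⁴ = 167.9616 falls short of 1990/9 but 3.6⁵ = 604.66176 reaches it, so n = 5.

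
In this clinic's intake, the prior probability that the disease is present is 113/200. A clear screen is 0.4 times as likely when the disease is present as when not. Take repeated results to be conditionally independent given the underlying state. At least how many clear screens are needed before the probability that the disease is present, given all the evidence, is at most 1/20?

4

Prior odds: 0.565 ÷ 0.435 = 113/87.
Likelihood ratio per clear screen = 0.4.
Target odds: 0.05 ÷ 0.95 = 1/19.
Need (113/87) × 0.4ⁿ ≤ 1/19, i.e. 0.4ⁿ ≤ 87/2147.
0.4³ = 0.064 is still above 87/2147 but 0.4⁴ = 0.0256 is at or below it, so n = 4.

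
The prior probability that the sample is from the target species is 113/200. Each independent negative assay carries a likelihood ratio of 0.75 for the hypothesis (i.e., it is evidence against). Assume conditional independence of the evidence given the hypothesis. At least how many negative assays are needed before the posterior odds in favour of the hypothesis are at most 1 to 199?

20

Prior odds: 0.565 ÷ 0.435 = 113/87.
Likelihood ratio per negative assay = 0.75.
Target odds = 1/199.
Need (113/87) × 0.75ⁿ ≤ 1/199, i.e. 0.75ⁿ ≤ 87/22487.
0.75¹⁹ ≈0.00422828 is still above 87/22487 but 0.75²⁰ ≈0.00317121 is at or below it, so n = 20.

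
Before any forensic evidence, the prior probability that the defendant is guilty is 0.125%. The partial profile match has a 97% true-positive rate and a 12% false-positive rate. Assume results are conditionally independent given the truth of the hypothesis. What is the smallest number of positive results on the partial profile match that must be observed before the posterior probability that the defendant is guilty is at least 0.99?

Prior odds: 0.00125 ÷ 0.99875 = 1/799.
Likelihood ratio of a positive result = 0.97/0.12 = 97/12.
Target odds: 0.99 ÷ 0.01 = 99.
Need (1/799) × (97/12)ⁿ ≥ 99, i.e. (97/12)ⁿ ≥ 79101.
(97/12)⁵ ≈34510.6 falls short of 79101 but (97/12)⁶ ≈278961 reaches it, so n = 6.

6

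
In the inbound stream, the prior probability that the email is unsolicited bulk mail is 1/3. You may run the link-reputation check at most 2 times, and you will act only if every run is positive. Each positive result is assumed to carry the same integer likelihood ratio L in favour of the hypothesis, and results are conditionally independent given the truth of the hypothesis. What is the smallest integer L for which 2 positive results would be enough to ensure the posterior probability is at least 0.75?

3

Prior odds = (1/3)/(2/3) = 0.5.
Target odds = 0.75/0.25 = 3.
Need L² ≥ 3 ÷ 0.5 = 6.
2² = 4 < 6 ≤ 9 = 3², so L = 3.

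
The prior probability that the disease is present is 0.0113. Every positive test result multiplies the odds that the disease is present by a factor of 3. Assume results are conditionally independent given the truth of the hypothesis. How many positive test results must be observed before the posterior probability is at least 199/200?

9

Prior odds: 0.0113 ÷ 0.9887 = 113/9887.
Likelihood ratio per positive test result = 3.
Target posterior odds = 0.995/0.005 = 199.
Require 3ⁿ ≥ 199 ÷ (113/9887) = 1967513/113.
3⁸ = 6561 falls short of 1967513/113 but 3⁹ = 19683 reaches it, so n = 9.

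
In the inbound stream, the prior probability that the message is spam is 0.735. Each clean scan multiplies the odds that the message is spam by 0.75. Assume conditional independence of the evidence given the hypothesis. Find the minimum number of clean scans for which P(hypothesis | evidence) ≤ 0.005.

Prior odds: 0.735 ÷ 0.265 = 147/53.
Likelihood ratio per clean scan = 0.75.
Target posterior odds = 0.005/0.995 = 1/199.
Require 0.75ⁿ ≤ 1/199 ÷ (147/53) = 53/29253.
0.75²¹ ≈0.00237841 is still above 53/29253 but 0.75²² ≈0.00178381 is at or below it, so n = 22.

22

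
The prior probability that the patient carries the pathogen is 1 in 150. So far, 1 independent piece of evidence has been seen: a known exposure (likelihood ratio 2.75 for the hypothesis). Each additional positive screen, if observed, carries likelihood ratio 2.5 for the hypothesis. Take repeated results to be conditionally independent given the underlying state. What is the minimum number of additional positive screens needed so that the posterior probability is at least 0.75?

6

Prior odds = (1/150)/(149/150) = 1/149.
Bayes factor of the evidence already in hand = 2.75.
Odds after that evidence = (1/149) × 2.75 = 11/596.
Target odds = 0.75/0.25 = 3.
Need 2.5ⁿ ≥ 3 ÷ (11/596) = 1788/11.
2.5⁵ = 97.65625 falls short of 1788/11 but 2.5⁶ = 244.140625 reaches it, so n = 6.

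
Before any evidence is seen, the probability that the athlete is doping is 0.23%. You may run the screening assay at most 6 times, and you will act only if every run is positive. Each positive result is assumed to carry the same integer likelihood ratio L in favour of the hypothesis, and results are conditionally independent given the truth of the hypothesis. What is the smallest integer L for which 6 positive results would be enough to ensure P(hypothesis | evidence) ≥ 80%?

Prior odds = 0.0023/0.9977 = 23/9977.
Target odds = 0.8/0.2 = 4.
Need L⁶ ≥ 4 ÷ (23/9977) = 39908/23.
3⁶ = 729 < 39908/23 ≤ 4096 = 4⁶, so L = 4.

4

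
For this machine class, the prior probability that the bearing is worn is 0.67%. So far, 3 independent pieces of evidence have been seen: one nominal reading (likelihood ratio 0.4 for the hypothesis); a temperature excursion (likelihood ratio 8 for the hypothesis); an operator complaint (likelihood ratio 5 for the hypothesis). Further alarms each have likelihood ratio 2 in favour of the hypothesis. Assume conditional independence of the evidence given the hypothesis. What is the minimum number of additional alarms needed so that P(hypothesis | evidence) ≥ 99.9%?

Prior odds = 0.0067/0.9933 = 67/9933.
Combined Bayes factor of the evidence already in hand = 0.4 × 8 × 5 = 16.
Odds after that evidence = (67/9933) × 16 = 1072/9933.
Target odds = 0.999/0.001 = 999.
Need 2ⁿ ≥ 999 ÷ (1072/9933) = 9923067/1072.
2¹³ = 8192 falls short of 9923067/1072 but 2¹⁴ = 16384 reaches it, so n = 14.

14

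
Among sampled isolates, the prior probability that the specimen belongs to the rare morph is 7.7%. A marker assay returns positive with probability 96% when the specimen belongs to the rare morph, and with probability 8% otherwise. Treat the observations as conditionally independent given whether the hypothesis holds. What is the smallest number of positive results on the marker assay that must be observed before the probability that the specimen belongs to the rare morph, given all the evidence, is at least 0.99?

Prior odds = 0.077/0.923 = 77/923.
Likelihood ratio of a positive result = 0.96/0.08 = 12.
Target odds: 0.99 ÷ 0.01 = 99.
Need (77/923) × 12ⁿ ≥ 99, i.e. 12ⁿ ≥ 8307/7.
12² = 144 falls short of 8307/7 but 12³ = 1728 reaches it, so n = 3.

3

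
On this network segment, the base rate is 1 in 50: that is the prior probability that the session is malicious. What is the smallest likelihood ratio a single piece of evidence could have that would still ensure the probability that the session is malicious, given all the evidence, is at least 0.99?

Prior odds = 0.02/0.98 = 1/49.
Target odds = 0.99/0.01 = 99.
Required Bayes factor = 99 ÷ (1/49) = 4851.

4851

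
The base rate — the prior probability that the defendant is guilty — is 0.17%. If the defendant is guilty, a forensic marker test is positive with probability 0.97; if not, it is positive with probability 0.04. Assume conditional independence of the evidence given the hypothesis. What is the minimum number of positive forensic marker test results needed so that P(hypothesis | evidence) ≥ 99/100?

4

Prior odds: 0.0017 ÷ 0.9983 = 17/9983.
Likelihood ratio of a positive = 0.97/0.04 = 24.25.
Target posterior odds = 0.99/0.01 = 99.
Require 24.25ⁿ ≥ 99 ÷ (17/9983) = 988317/17.
24.25³ = 912673/64 falls short of 988317/17 but 24.25⁴ = 88529281/256 reaches it, so n = 4.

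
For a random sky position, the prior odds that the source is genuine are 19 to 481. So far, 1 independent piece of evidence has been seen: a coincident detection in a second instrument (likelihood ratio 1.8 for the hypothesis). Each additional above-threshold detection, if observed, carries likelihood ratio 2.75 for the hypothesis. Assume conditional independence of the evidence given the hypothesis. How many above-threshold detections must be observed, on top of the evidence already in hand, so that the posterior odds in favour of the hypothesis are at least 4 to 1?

Prior odds = 19/481.
Bayes factor of the evidence already in hand = 1.8.
Odds after that evidence = (19/481) × 1.8 = 171/2405.
Target odds = 4.
Need 2.75ⁿ ≥ 4 ÷ (171/2405) = 9620/171.
2.75³ = 20.796875 falls short of 9620/171 but 2.75⁴ = 57.19140625 reaches it, so n = 4.

4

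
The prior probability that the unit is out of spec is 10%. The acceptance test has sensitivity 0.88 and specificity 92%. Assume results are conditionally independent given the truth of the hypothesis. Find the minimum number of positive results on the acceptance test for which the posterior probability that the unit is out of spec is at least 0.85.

2

Prior odds: 0.1 ÷ 0.9 = 1/9.
False-positive rate = 1 − 0.92 = 0.08; likelihood ratio of a positive = 0.88/0.08 = 11.
Target odds: 0.85 ÷ 0.15 = 17/3.
Need (1/9) × 11ⁿ ≥ 17/3, i.e. 11ⁿ ≥ 51.
11¹ = 11 falls short of 51 but 11² = 121 reaches it, so n = 2.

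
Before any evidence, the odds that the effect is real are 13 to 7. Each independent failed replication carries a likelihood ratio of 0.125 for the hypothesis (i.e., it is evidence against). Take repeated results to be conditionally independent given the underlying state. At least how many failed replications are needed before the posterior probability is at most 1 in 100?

Prior odds = 13/7.
Likelihood ratio per failed replication = 0.125.
Target odds: 0.01 ÷ 0.99 = 1/99.
Require 0.125ⁿ ≤ 1/99 ÷ (13/7) = 7/1287.
0.125² = 0.015625 is still above 7/1287 but 0.125³ = 0.001953125 is at or below it, so n = 3.

3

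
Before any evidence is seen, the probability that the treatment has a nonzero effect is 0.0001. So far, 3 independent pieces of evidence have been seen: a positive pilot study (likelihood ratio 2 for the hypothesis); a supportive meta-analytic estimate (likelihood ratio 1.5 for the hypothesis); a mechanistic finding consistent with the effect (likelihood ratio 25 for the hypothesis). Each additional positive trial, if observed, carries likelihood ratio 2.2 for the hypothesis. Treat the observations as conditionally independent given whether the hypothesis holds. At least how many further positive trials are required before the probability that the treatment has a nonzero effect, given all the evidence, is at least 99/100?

Prior odds = 0.0001/0.9999 = 1/9999.
Combined Bayes factor of the evidence already in hand = 2 × 1.5 × 25 = 75.
Odds after that evidence = (1/9999) × 75 = 25/3333.
Target odds = 0.99/0.01 = 99.
Need 2.2ⁿ ≥ 99 ÷ (25/3333) = 13198.68.
2.2¹² ≈12855 falls short of 13198.68 but 2.2¹³ ≈28281 reaches it, so n = 13.

13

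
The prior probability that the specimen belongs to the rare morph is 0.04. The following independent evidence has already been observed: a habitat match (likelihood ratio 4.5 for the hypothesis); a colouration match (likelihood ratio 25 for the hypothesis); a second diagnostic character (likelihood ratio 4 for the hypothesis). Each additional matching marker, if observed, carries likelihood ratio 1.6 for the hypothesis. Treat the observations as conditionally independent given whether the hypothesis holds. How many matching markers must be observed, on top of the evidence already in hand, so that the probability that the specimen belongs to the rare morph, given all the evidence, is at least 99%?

4

Prior odds = 0.04/0.96 = 1/24.
Combined Bayes factor of the evidence already in hand = 4.5 × 25 × 4 = 450.
Odds after that evidence = (1/24) × 450 = 18.75.
Target odds = 0.99/0.01 = 99.
Need 1.6ⁿ ≥ 99 ÷ 18.75 = 5.28.
1.6³ = 4.096 falls short of 5.28 but 1.6⁴ = 6.5536 reaches it, so n = 4.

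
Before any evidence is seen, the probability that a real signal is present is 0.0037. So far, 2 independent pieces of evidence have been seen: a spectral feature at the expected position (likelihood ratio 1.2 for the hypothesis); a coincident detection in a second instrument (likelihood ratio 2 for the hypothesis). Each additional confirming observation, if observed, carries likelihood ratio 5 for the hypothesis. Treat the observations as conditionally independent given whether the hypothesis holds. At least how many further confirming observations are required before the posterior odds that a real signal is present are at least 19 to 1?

5

Prior odds = 0.0037/0.9963 = 37/9963.
Combined Bayes factor of the evidence already in hand = 1.2 × 2 = 2.4.
Odds after that evidence = (37/9963) × 2.4 = 148/16605.
Target odds = 19.
Need 5ⁿ ≥ 19 ÷ (148/16605) = 315495/148.
5⁴ = 625 falls short of 315495/148 but 5⁵ = 3125 reaches it, so n = 5.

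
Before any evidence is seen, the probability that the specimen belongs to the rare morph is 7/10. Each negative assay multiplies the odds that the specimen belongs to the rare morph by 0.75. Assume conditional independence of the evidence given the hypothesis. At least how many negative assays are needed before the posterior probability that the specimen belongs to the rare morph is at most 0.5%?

22

Prior odds = 0.7/0.3 = 7/3.
Likelihood ratio per negative assay = 0.75.
Target odds: 0.005 ÷ 0.995 = 1/199.
Need (7/3) × 0.75ⁿ ≤ 1/199, i.e. 0.75ⁿ ≤ 3/1393.
0.75²¹ ≈0.00237841 is still above 3/1393 but 0.75²² ≈0.00178381 is at or below it, so n = 22.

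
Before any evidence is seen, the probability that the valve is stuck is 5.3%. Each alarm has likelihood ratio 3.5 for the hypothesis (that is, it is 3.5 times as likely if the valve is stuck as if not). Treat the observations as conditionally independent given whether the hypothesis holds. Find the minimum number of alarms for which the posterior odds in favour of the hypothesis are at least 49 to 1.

Prior odds: 0.053 ÷ 0.947 = 53/947.
Likelihood ratio per alarm = 3.5.
Target odds = 49.
Need (53/947) × 3.5ⁿ ≥ 49, i.e. 3.5ⁿ ≥ 46403/53.
3.5⁵ = 525.21875 falls short of 46403/53 but 3.5⁶ = 1838.265625 reaches it, so n = 6.

6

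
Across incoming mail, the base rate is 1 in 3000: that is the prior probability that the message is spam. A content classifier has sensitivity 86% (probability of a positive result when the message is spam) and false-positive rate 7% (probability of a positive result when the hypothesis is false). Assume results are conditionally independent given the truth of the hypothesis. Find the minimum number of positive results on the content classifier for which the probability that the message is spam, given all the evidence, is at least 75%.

4

Prior odds = (1/3000)/(2999/3000) = 1/2999.
Likelihood ratio of a positive result = 0.86/0.07 = 86/7.
Target posterior odds = 0.75/0.25 = 3.
Need (1/2999) × (86/7)ⁿ ≥ 3, i.e. (86/7)ⁿ ≥ 8997.
(86/7)³ = 636056/343 falls short of 8997 but (86/7)⁴ = 54700816/2401 reaches it, so n = 4.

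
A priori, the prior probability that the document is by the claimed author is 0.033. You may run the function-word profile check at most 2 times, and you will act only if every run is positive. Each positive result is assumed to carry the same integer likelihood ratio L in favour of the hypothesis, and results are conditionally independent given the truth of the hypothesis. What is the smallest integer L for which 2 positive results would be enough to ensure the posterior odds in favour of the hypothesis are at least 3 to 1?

10

Prior odds = 0.033/0.967 = 33/967.
Target odds = 3.
Need L² ≥ 3 ÷ (33/967) = 967/11.
9² = 81 < 967/11 ≤ 100 = 10², so L = 10.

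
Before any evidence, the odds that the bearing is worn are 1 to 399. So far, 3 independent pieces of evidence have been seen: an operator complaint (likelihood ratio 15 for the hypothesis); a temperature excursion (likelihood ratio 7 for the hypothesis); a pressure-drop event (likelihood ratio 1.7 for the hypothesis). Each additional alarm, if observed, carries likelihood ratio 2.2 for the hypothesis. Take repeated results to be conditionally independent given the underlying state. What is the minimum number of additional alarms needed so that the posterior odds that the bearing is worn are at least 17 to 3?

4

Prior odds = 1/399.
Combined Bayes factor of the evidence already in hand = 15 × 7 × 1.7 = 178.5.
Odds after that evidence = (1/399) × 178.5 = 17/38.
Target odds = 17/3.
Need 2.2ⁿ ≥ 17/3 ÷ (17/38) = 38/3.
2.2³ = 10.648 falls short of 38/3 but 2.2⁴ = 23.4256 reaches it, so n = 4.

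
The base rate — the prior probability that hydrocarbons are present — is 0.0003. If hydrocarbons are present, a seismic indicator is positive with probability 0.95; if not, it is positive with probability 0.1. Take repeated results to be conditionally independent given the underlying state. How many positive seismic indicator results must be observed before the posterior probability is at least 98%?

6

Prior odds = 0.0003/0.9997 = 3/9997.
Likelihood ratio of a positive = 0.95/0.1 = 9.5.
Target odds: 0.98 ÷ 0.02 = 49.
Require 9.5ⁿ ≥ 49 ÷ (3/9997) = 489853/3.
9.5⁵ = 77378.09375 falls short of 489853/3 but 9.5⁶ = 47045881/64 reaches it, so n = 6.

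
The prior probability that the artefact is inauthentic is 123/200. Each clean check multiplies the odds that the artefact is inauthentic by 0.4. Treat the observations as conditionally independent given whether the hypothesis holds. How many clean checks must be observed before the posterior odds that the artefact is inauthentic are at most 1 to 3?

2

Prior odds = 0.615/0.385 = 123/77.
Likelihood ratio per clean check = 0.4.
Target odds = 1/3.
Require 0.4ⁿ ≤ 1/3 ÷ (123/77) = 77/369.
0.4¹ = 0.4 is still above 77/369 but 0.4² = 0.16 is at or below it, so n = 2.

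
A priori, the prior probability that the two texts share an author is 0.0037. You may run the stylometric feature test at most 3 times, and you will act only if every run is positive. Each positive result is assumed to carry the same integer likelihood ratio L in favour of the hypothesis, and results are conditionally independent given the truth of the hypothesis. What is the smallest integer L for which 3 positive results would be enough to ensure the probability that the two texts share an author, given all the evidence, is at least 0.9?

14

Prior odds = 0.0037/0.9963 = 37/9963.
Target odds = 0.9/0.1 = 9.
Need L³ ≥ 9 ÷ (37/9963) = 89667/37.
13³ = 2197 < 89667/37 ≤ 2744 = 14³, so L = 14.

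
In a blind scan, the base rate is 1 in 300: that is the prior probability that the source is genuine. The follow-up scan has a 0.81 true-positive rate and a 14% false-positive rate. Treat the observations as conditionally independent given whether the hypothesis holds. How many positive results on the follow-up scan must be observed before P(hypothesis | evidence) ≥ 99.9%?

Prior odds: (1/300) ÷ (299/300) = 1/299.
Likelihood ratio of a positive result = 0.81/0.14 = 81/14.
Target posterior odds = 0.999/0.001 = 999.
Need (1/299) × (81/14)ⁿ ≥ 999, i.e. (81/14)ⁿ ≥ 298701.
(81/14)⁷ ≈217020 falls short of 298701 but (81/14)⁸ ≈1.25561e+06 reaches it, so n = 8.

8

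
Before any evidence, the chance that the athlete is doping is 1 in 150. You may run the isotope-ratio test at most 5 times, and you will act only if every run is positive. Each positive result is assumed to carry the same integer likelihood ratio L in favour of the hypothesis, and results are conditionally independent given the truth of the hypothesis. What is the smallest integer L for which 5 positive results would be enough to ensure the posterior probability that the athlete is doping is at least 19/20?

Prior odds = (1/150)/(149/150) = 1/149.
Target odds = 0.95/0.05 = 19.
Need L⁵ ≥ 19 ÷ (1/149) = 2831.
4⁵ = 1024 < 2831 ≤ 3125 = 5⁵, so L = 5.

5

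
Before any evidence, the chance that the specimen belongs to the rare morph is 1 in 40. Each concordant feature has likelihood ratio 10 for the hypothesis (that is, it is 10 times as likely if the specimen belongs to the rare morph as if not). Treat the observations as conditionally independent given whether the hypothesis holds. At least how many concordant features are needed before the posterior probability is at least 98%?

4

Prior odds: 0.025 ÷ 0.975 = 1/39.
Likelihood ratio per concordant feature = 10.
Target odds: 0.98 ÷ 0.02 = 49.
Need (1/39) × 10ⁿ ≥ 49, i.e. 10ⁿ ≥ 1911.
10³ = 1000 falls short of 1911 but 10⁴ = 10000 reaches it, so n = 4.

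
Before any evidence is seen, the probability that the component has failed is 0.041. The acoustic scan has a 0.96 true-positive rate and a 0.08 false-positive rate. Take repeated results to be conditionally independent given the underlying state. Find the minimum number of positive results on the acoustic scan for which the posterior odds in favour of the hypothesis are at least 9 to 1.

Prior odds = 0.041/0.959 = 41/959.
Likelihood ratio of a positive result = 0.96/0.08 = 12.
Target odds = 9.
Require 12ⁿ ≥ 9 ÷ (41/959) = 8631/41.
12² = 144 falls short of 8631/41 but 12³ = 1728 reaches it, so n = 3.

3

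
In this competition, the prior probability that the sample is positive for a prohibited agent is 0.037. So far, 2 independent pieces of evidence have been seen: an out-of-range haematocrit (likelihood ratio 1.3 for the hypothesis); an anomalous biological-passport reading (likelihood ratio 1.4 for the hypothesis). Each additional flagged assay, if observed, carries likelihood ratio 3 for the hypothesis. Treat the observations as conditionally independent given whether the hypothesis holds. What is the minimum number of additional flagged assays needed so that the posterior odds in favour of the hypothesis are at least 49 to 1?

Prior odds = 0.037/0.963 = 37/963.
Combined Bayes factor of the evidence already in hand = 1.3 × 1.4 = 1.82.
Odds after that evidence = (37/963) × 1.82 = 3367/48150.
Target odds = 49.
Need 3ⁿ ≥ 49 ÷ (3367/48150) = 337050/481.
3⁵ = 243 falls short of 337050/481 but 3⁶ = 729 reaches it, so n = 6.

6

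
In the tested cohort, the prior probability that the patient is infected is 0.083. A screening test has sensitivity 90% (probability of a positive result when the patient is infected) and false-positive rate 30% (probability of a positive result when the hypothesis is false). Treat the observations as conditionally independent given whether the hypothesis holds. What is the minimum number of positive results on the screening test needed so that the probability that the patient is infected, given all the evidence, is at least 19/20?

5

Prior odds: 0.083 ÷ 0.917 = 83/917.
Likelihood ratio of a positive result = 0.9/0.3 = 3.
Target posterior odds = 0.95/0.05 = 19.
Require 3ⁿ ≥ 19 ÷ (83/917) = 17423/83.
3⁴ = 81 falls short of 17423/83 but 3⁵ = 243 reaches it, so n = 5.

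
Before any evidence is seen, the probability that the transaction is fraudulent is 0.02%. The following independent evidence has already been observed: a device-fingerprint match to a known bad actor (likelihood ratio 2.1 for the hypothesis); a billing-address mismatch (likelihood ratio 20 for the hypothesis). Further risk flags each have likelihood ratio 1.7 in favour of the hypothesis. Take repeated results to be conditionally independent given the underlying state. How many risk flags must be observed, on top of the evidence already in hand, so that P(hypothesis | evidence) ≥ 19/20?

15

Prior odds = 0.0002/0.9998 = 1/4999.
Combined Bayes factor of the evidence already in hand = 2.1 × 20 = 42.
Odds after that evidence = (1/4999) × 42 = 42/4999.
Target odds = 0.95/0.05 = 19.
Need 1.7ⁿ ≥ 19 ÷ (42/4999) = 94981/42.
1.7¹⁴ ≈1683.78 falls short of 94981/42 but 1.7¹⁵ ≈2862.42 reaches it, so n = 15.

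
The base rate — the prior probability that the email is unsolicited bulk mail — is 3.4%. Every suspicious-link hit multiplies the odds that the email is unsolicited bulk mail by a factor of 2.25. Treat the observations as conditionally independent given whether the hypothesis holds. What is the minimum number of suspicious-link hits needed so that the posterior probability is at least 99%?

Prior odds: 0.034 ÷ 0.966 = 17/483.
Likelihood ratio per suspicious-link hit = 2.25.
Target posterior odds = 0.99/0.01 = 99.
Need (17/483) × 2.25ⁿ ≥ 99, i.e. 2.25ⁿ ≥ 47817/17.
2.25⁹ = 387420489/262144 falls short of 47817/17 but 2.25¹⁰ ≈3325.26 reaches it, so n = 10.

10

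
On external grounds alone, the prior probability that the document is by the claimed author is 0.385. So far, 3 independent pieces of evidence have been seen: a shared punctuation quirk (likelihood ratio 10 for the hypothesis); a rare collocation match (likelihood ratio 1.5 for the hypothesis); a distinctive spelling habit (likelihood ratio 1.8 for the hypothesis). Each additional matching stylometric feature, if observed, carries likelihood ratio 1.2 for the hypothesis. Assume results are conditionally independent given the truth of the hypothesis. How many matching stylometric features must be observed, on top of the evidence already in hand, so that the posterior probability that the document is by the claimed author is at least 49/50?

6

Prior odds = 0.385/0.615 = 77/123.
Combined Bayes factor of the evidence already in hand = 10 × 1.5 × 1.8 = 27.
Odds after that evidence = (77/123) × 27 = 693/41.
Target odds = 0.98/0.02 = 49.
Need 1.2ⁿ ≥ 49 ÷ (693/41) = 287/99.
1.2⁵ = 2.48832 falls short of 287/99 but 1.2⁶ = 46656/15625 reaches it, so n = 6.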